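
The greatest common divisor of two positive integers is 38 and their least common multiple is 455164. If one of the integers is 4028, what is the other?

For two integers, gcd × lcm = product, so the other is (38 × 455164) / 4028 = 17296232 / 4028 = 4294.

4294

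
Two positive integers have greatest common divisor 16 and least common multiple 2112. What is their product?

33792

For any two positive integers, gcd × lcm = product = 16 × 2112 = 33792.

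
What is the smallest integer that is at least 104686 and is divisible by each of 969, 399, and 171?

The integer must be a common multiple of 969, 399, and 171, so a multiple of their LCM.
969 = 3 × 17 × 19
399 = 3 × 7 × 19
171 = 3^2 × 19
LCM(969, 399, 171) = 3^2 × 7 × 17 × 19 = 20349.
Smallest multiple of 20349 that is ≥ 104686: ⌈104686/20349⌉ × 20349 = 6 × 20349 = 122094.

122094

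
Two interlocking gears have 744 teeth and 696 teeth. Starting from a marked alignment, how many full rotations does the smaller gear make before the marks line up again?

31 rotations

They are all back at their starting positions together after one LCM of the periods.
744 = 2^3 × 3 × 31
696 = 2^3 × 3 × 29
LCM(744, 696) = 2^3 × 3 × 29 × 31 = 21576.
Rotations for period 696: 21576 / 696 = 31.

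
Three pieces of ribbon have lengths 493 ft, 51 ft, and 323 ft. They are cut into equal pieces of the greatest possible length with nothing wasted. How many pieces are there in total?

51

Piece length = gcd(493, 51, 323).
493 = 17 × 29
51 = 3 × 17
323 = 17 × 19
gcd(493, 51, 323) = 17.
Total pieces = 493/17 + 51/17 + 323/17 = 29 + 3 + 19 = 51.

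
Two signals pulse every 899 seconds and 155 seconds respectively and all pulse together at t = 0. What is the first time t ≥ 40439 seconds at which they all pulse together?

40455 seconds

Joint pulses occur at multiples of LCM(899, 155).
899 = 29 × 31
155 = 5 × 31
LCM(899, 155) = 5 × 29 × 31 = 4495.
Smallest multiple of 4495 that is ≥ 40439: ⌈40439/4495⌉ × 4495 = 9 × 4495 = 40455.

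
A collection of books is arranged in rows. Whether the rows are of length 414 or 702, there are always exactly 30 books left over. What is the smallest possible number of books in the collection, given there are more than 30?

16176

N − 30 must be a common multiple of 414 and 702.
414 = 2 × 3^2 × 23
702 = 2 × 3^3 × 13
LCM(414, 702) = 2 × 3^3 × 13 × 23 = 16146.
Smallest N > 30 is LCM + 30 = 16146 + 30 = 16176.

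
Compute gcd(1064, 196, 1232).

28

1064 = 2^3 × 7 × 19
196 = 2^2 × 7^2
1232 = 2^4 × 7 × 11
gcd(1064, 196, 1232) = 2^2 × 7 = 28.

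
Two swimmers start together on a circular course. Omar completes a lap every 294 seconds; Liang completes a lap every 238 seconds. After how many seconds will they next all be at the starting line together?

4998 seconds

They coincide at every common multiple of the periods; the first is the LCM.
294 = 2 × 3 × 7^2
238 = 2 × 7 × 17
LCM(294, 238) = 2 × 3 × 7^2 × 17 = 4998.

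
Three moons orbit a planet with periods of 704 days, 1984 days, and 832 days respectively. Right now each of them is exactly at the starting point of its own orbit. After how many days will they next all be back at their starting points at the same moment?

283712 days

The first simultaneous occurrence is after LCM of the individual periods.
704 = 2^6 × 11
1984 = 2^6 × 31
832 = 2^6 × 13
LCM(704, 1984, 832) = 2^6 × 11 × 13 × 31 = 283712.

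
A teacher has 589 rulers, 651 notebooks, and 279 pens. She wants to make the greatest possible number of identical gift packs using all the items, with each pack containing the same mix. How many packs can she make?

The pack count must divide each quantity, so the greatest is gcd(589, 651, 279).
589 = 19 × 31
651 = 3 × 7 × 31
279 = 3^2 × 31
gcd(589, 651, 279) = 31.

31 packs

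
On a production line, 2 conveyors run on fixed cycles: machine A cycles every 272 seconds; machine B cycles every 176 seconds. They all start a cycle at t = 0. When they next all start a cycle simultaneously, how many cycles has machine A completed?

All finish a whole number of cycles simultaneously at t = LCM of the periods.
272 = 2^4 × 17
176 = 2^4 × 11
LCM(272, 176) = 2^4 × 11 × 17 = 2992.
Cycles for period 272: 2992 / 272 = 11.

11 cycles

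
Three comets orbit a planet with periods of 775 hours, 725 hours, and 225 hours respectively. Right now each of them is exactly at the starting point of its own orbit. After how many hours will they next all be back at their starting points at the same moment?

202275 hours

They coincide at every common multiple of the periods; the first is the LCM.
775 = 5^2 × 31
725 = 5^2 × 29
225 = 3^2 × 5^2
LCM(775, 725, 225) = 3^2 × 5^2 × 29 × 31 = 202275.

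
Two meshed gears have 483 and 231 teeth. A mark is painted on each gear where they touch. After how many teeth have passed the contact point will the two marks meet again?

The first simultaneous occurrence is after LCM of the individual periods.
483 = 3 × 7 × 23
231 = 3 × 7 × 11
LCM(483, 231) = 3 × 7 × 11 × 23 = 5313.

5313 teeth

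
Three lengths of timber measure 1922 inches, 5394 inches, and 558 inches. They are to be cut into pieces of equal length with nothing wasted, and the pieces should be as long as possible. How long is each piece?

62 inches

Each piece length must divide every original length, so the longest possible is gcd(1922, 5394, 558).
1922 = 2 × 31^2
5394 = 2 × 3 × 29 × 31
558 = 2 × 3^2 × 31
gcd(1922, 5394, 558) = 2 × 31 = 62.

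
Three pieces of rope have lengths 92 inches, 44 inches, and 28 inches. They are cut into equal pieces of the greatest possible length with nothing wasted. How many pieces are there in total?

41

Piece length = gcd(92, 44, 28).
92 = 2^2 × 23
44 = 2^2 × 11
28 = 2^2 × 7
gcd(92, 44, 28) = 2^2 = 4.
Total pieces = 92/4 + 44/4 + 28/4 = 23 + 11 + 7 = 41.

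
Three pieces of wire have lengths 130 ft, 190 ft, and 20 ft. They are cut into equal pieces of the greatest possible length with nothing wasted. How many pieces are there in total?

Piece length = gcd(130, 190, 20).
130 = 2 × 5 × 13
190 = 2 × 5 × 19
20 = 2^2 × 5
gcd(130, 190, 20) = 2 × 5 = 10.
Total pieces = 130/10 + 190/10 + 20/10 = 13 + 19 + 2 = 34.

34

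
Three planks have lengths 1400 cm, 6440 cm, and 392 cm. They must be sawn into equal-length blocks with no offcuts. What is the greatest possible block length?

56 cm

The block length must divide every plank, so the greatest is gcd(1400, 6440, 392).
1400 = 2^3 × 5^2 × 7
6440 = 2^3 × 5 × 7 × 23
392 = 2^3 × 7^2
gcd(1400, 6440, 392) = 2^3 × 7 = 56.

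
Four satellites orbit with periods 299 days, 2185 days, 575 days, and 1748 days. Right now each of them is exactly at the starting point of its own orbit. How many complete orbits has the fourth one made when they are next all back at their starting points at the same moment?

325 orbits

All finish a whole number of cycles simultaneously at t = LCM of the periods.
299 = 13 × 23
2185 = 5 × 19 × 23
575 = 5^2 × 23
1748 = 2^2 × 19 × 23
LCM(299, 2185, 575, 1748) = 2^2 × 5^2 × 13 × 19 × 23 = 568100.
Orbits for period 1748: 568100 / 1748 = 325.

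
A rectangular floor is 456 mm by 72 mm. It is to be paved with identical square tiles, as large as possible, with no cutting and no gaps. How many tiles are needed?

57

Tile side = gcd(456, 72).
456 = 2^3 × 3 × 19
72 = 2^3 × 3^2
gcd(456, 72) = 2^3 × 3 = 24.
Tiles: (456/24) × (72/24) = 19 × 3 = 57.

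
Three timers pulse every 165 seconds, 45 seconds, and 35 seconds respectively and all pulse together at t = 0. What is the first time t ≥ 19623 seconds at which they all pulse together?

20790 seconds

Joint pulses occur at multiples of LCM(165, 45, 35).
165 = 3 × 5 × 11
45 = 3^2 × 5
35 = 5 × 7
LCM(165, 45, 35) = 3^2 × 5 × 7 × 11 = 3465.
Smallest multiple of 3465 that is ≥ 19623: ⌈19623/3465⌉ × 3465 = 6 × 3465 = 20790.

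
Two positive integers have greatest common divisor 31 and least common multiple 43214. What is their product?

For any two positive integers, gcd × lcm = product = 31 × 43214 = 1339634.

1339634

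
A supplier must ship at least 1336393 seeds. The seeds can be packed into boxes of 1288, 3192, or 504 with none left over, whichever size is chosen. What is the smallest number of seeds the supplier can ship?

The number of seeds must be a common multiple of 1288, 3192, and 504, so a multiple of their LCM.
1288 = 2^3 × 7 × 23
3192 = 2^3 × 3 × 7 × 19
504 = 2^3 × 3^2 × 7
LCM(1288, 3192, 504) = 2^3 × 3^2 × 7 × 19 × 23 = 220248.
Smallest multiple of 220248 that is ≥ 1336393: ⌈1336393/220248⌉ × 220248 = 7 × 220248 = 1541736.

1541736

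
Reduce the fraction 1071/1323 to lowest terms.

1071 = 3^2 × 7 × 17
1323 = 3^3 × 7^2
gcd(1071, 1323) = 3^2 × 7 = 63.
Divide numerator and denominator by 63: 1071/1323 = 17/21.

17/21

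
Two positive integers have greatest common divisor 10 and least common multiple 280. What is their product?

For any two positive integers, gcd × lcm = product = 10 × 280 = 2800.

2800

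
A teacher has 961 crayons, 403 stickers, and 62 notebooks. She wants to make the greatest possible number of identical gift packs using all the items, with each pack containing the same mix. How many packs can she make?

31 packs

The pack count must divide each quantity, so the greatest is gcd(961, 403, 62).
961 = 31^2
403 = 13 × 31
62 = 2 × 31
gcd(961, 403, 62) = 31.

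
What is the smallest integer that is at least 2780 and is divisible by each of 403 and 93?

3627

The integer must be a common multiple of 403 and 93, so a multiple of their LCM.
403 = 13 × 31
93 = 3 × 31
LCM(403, 93) = 3 × 13 × 31 = 1209.
Smallest multiple of 1209 that is ≥ 2780: ⌈2780/1209⌉ × 1209 = 3 × 1209 = 3627.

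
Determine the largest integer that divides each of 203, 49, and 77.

203 = 7 × 29
49 = 7^2
77 = 7 × 11
gcd(203, 49, 77) = 7.

7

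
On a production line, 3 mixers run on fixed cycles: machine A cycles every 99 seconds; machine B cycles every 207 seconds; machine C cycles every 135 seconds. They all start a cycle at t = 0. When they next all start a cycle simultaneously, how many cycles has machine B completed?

165 cycles

The first common completion time is the LCM of the periods.
99 = 3^2 × 11
207 = 3^2 × 23
135 = 3^3 × 5
LCM(99, 207, 135) = 3^3 × 5 × 11 × 23 = 34155.
Cycles for period 207: 34155 / 207 = 165.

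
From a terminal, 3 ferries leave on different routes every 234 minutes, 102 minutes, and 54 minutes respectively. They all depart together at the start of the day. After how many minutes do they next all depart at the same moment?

11934 minutes

We need the least common multiple of the intervals.
234 = 2 × 3^2 × 13
102 = 2 × 3 × 17
54 = 2 × 3^3
LCM(234, 102, 54) = 2 × 3^3 × 13 × 17 = 11934.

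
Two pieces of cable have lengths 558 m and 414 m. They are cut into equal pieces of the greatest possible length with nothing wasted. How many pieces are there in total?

Piece length = gcd(558, 414).
558 = 2 × 3^2 × 31
414 = 2 × 3^2 × 23
gcd(558, 414) = 2 × 3^2 = 18.
Total pieces = 558/18 + 414/18 = 31 + 23 = 54.

54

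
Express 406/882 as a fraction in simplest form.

406 = 2 × 7 × 29
882 = 2 × 3^2 × 7^2
gcd(406, 882) = 2 × 7 = 14.
Divide numerator and denominator by 14: 406/882 = 29/63.

29/63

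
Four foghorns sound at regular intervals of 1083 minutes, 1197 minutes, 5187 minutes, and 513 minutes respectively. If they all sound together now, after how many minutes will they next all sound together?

They coincide at every common multiple of the periods; the first is the LCM.
1083 = 3 × 19^2
1197 = 3^2 × 7 × 19
5187 = 3 × 7 × 13 × 19
513 = 3^3 × 19
LCM(1083, 1197, 5187, 513) = 3^3 × 7 × 13 × 19^2 = 886977.

886977 minutes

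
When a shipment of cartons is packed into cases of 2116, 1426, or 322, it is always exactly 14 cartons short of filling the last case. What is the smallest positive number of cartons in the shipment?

Being 14 short of a full case of size k means N ≡ −14 (mod k), i.e. N + 14 is a multiple of each size.
2116 = 2^2 × 23^2
1426 = 2 × 23 × 31
322 = 2 × 7 × 23
LCM(2116, 1426, 322) = 2^2 × 7 × 23^2 × 31 = 459172.
Smallest positive N is 459172 − 14 = 459158.

459158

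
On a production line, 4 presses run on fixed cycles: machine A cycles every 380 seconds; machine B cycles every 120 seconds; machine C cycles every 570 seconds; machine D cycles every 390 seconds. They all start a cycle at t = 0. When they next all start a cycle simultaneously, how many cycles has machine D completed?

All finish a whole number of cycles simultaneously at t = LCM of the periods.
380 = 2^2 × 5 × 19
120 = 2^3 × 3 × 5
570 = 2 × 3 × 5 × 19
390 = 2 × 3 × 5 × 13
LCM(380, 120, 570, 390) = 2^3 × 3 × 5 × 13 × 19 = 29640.
Cycles for period 390: 29640 / 390 = 76.

76 cycles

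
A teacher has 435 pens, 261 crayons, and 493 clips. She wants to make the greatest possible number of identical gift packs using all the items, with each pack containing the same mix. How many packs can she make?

The pack count must divide each quantity, so the greatest is gcd(435, 261, 493).
435 = 3 × 5 × 29
261 = 3^2 × 29
493 = 17 × 29
gcd(435, 261, 493) = 29.

29 packs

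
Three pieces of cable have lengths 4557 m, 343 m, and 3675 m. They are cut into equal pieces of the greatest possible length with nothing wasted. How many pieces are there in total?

Piece length = gcd(4557, 343, 3675).
4557 = 3 × 7^2 × 31
343 = 7^3
3675 = 3 × 5^2 × 7^2
gcd(4557, 343, 3675) = 7^2 = 49.
Total pieces = 4557/49 + 343/49 + 3675/49 = 93 + 7 + 75 = 175.

175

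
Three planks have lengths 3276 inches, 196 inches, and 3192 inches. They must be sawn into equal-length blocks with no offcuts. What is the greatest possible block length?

The block length must divide every plank, so the greatest is gcd(3276, 196, 3192).
3276 = 2^2 × 3^2 × 7 × 13
196 = 2^2 × 7^2
3192 = 2^3 × 3 × 7 × 19
gcd(3276, 196, 3192) = 2^2 × 7 = 28.

28 inches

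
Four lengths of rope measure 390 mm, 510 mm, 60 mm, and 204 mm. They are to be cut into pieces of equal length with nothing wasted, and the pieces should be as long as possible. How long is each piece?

Each piece length must divide every original length, so the longest possible is gcd(390, 510, 60, 204).
390 = 2 × 3 × 5 × 13
510 = 2 × 3 × 5 × 17
60 = 2^2 × 3 × 5
204 = 2^2 × 3 × 17
gcd(390, 510, 60, 204) = 2 × 3 = 6.

6 mm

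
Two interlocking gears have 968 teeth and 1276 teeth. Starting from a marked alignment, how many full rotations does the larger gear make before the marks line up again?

They are all back at their starting positions together after one LCM of the periods.
968 = 2^3 × 11^2
1276 = 2^2 × 11 × 29
LCM(968, 1276) = 2^3 × 11^2 × 29 = 28072.
Rotations for period 1276: 28072 / 1276 = 22.

22 rotations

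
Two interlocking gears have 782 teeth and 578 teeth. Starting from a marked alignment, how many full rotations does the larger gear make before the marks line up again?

All finish a whole number of cycles simultaneously at t = LCM of the periods.
782 = 2 × 17 × 23
578 = 2 × 17^2
LCM(782, 578) = 2 × 17^2 × 23 = 13294.
Rotations for period 782: 13294 / 782 = 17.

17 rotations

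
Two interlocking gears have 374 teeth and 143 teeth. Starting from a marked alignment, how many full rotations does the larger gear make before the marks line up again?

All finish a whole number of cycles simultaneously at t = LCM of the periods.
374 = 2 × 11 × 17
143 = 11 × 13
LCM(374, 143) = 2 × 11 × 13 × 17 = 4862.
Rotations for period 374: 4862 / 374 = 13.

13 rotations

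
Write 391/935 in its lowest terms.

391 = 17 × 23
935 = 5 × 11 × 17
gcd(391, 935) = 17.
Divide numerator and denominator by 17: 391/935 = 23/55.

23/55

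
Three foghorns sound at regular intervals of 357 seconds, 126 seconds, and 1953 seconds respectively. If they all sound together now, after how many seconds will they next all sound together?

We need the least common multiple of the intervals.
357 = 3 × 7 × 17
126 = 2 × 3^2 × 7
1953 = 3^2 × 7 × 31
LCM(357, 126, 1953) = 2 × 3^2 × 7 × 17 × 31 = 66402.

66402 seconds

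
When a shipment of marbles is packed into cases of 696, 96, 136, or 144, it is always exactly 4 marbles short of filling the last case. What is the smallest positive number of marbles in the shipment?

141980

Being 4 short of a full case of size k means N ≡ −4 (mod k), i.e. N + 4 is a multiple of each size.
696 = 2^3 × 3 × 29
96 = 2^5 × 3
136 = 2^3 × 17
144 = 2^4 × 3^2
LCM(696, 96, 136, 144) = 2^5 × 3^2 × 17 × 29 = 141984.
Smallest positive N is 141984 − 4 = 141980.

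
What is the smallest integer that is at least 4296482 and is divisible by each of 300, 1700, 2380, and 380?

The integer must be a common multiple of 300, 1700, 2380, and 380, so a multiple of their LCM.
300 = 2^2 × 3 × 5^2
1700 = 2^2 × 5^2 × 17
2380 = 2^2 × 5 × 7 × 17
380 = 2^2 × 5 × 19
LCM(300, 1700, 2380, 380) = 2^2 × 3 × 5^2 × 7 × 17 × 19 = 678300.
Smallest multiple of 678300 that is ≥ 4296482: ⌈4296482/678300⌉ × 678300 = 7 × 678300 = 4748100.

4748100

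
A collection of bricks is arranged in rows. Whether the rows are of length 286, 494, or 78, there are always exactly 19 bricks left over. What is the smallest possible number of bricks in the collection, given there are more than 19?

16321

N − 19 must be a common multiple of 286, 494, and 78.
286 = 2 × 11 × 13
494 = 2 × 13 × 19
78 = 2 × 3 × 13
LCM(286, 494, 78) = 2 × 3 × 11 × 13 × 19 = 16302.
Smallest N > 19 is LCM + 19 = 16302 + 19 = 16321.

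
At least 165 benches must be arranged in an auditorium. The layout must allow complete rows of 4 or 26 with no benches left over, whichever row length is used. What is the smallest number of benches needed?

The number of benches must be a common multiple of 4 and 26, so a multiple of their LCM.
4 = 2^2
26 = 2 × 13
LCM(4, 26) = 2^2 × 13 = 52.
Smallest multiple of 52 that is ≥ 165: ⌈165/52⌉ × 52 = 4 × 52 = 208.

208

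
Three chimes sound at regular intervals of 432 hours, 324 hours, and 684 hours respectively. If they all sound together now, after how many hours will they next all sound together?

We need the least common multiple of the intervals.
432 = 2^4 × 3^3
324 = 2^2 × 3^4
684 = 2^2 × 3^2 × 19
LCM(432, 324, 684) = 2^4 × 3^4 × 19 = 24624.

24624 hours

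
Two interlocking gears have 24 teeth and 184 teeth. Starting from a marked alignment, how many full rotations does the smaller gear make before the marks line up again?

All finish a whole number of cycles simultaneously at t = LCM of the periods.
24 = 2^3 × 3
184 = 2^3 × 23
LCM(24, 184) = 2^3 × 3 × 23 = 552.
Rotations for period 24: 552 / 24 = 23.

23 rotations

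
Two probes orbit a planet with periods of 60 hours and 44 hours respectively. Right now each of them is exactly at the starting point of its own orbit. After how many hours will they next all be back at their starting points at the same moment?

660 hours

We need the least common multiple of the intervals.
60 = 2^2 × 3 × 5
44 = 2^2 × 11
LCM(60, 44) = 2^2 × 3 × 5 × 11 = 660.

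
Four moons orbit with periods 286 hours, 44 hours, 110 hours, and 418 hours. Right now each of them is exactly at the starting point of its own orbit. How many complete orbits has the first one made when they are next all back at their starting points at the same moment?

All finish a whole number of cycles simultaneously at t = LCM of the periods.
286 = 2 × 11 × 13
44 = 2^2 × 11
110 = 2 × 5 × 11
418 = 2 × 11 × 19
LCM(286, 44, 110, 418) = 2^2 × 5 × 11 × 13 × 19 = 54340.
Orbits for period 286: 54340 / 286 = 190.

190 orbits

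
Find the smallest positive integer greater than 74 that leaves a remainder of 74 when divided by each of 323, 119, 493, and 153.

N − 74 must be a common multiple of 323, 119, 493, and 153.
323 = 17 × 19
119 = 7 × 17
493 = 17 × 29
153 = 3^2 × 17
LCM(323, 119, 493, 153) = 3^2 × 7 × 17 × 19 × 29 = 590121.
Smallest N > 74 is LCM + 74 = 590121 + 74 = 590195.

590195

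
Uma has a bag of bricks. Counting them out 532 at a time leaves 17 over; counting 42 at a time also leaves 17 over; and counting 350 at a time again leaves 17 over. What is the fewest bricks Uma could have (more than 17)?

N − 17 must be a common multiple of 532, 42, and 350.
532 = 2^2 × 7 × 19
42 = 2 × 3 × 7
350 = 2 × 5^2 × 7
LCM(532, 42, 350) = 2^2 × 3 × 5^2 × 7 × 19 = 39900.
Smallest N > 17 is LCM + 17 = 39900 + 17 = 39917.

39917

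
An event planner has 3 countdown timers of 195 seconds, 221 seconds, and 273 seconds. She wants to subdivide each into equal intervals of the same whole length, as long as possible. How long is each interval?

13 seconds

The interval must divide each timer length; the longest such is the gcd.
195 = 3 × 5 × 13
221 = 13 × 17
273 = 3 × 7 × 13
gcd(195, 221, 273) = 13.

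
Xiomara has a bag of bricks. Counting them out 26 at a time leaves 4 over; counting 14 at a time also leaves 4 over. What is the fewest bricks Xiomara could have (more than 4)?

186

N − 4 must be a common multiple of 26 and 14.
26 = 2 × 13
14 = 2 × 7
LCM(26, 14) = 2 × 7 × 13 = 182.
Smallest N > 4 is LCM + 4 = 182 + 4 = 186.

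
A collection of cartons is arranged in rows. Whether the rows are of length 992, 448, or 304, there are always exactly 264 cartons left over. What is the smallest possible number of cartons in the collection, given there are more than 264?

264136

N − 264 must be a common multiple of 992, 448, and 304.
992 = 2^5 × 31
448 = 2^6 × 7
304 = 2^4 × 19
LCM(992, 448, 304) = 2^6 × 7 × 19 × 31 = 263872.
Smallest N > 264 is LCM + 264 = 263872 + 264 = 264136.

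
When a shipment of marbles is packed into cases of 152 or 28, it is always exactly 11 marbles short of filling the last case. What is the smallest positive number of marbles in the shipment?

1053

Being 11 short of a full case of size k means N ≡ −11 (mod k), i.e. N + 11 is a multiple of each size.
152 = 2^3 × 19
28 = 2^2 × 7
LCM(152, 28) = 2^3 × 7 × 19 = 1064.
Smallest positive N is 1064 − 11 = 1053.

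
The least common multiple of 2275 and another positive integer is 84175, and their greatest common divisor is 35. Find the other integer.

gcd × lcm = product of the two integers, so the other integer is (35 × 84175) / 2275 = 1295.

1295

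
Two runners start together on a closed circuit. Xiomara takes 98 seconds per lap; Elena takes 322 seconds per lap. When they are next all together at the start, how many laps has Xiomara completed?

23 laps

All finish a whole number of cycles simultaneously at t = LCM of the periods.
98 = 2 × 7^2
322 = 2 × 7 × 23
LCM(98, 322) = 2 × 7^2 × 23 = 2254.
Laps for period 98: 2254 / 98 = 23.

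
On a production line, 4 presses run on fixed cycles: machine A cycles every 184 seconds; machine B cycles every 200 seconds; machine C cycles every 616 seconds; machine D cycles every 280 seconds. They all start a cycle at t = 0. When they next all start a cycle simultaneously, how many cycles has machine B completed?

The first common completion time is the LCM of the periods.
184 = 2^3 × 23
200 = 2^3 × 5^2
616 = 2^3 × 7 × 11
280 = 2^3 × 5 × 7
LCM(184, 200, 616, 280) = 2^3 × 5^2 × 7 × 11 × 23 = 354200.
Cycles for period 200: 354200 / 200 = 1771.

1771 cycles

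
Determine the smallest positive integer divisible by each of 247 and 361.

4693

247 = 13 × 19
361 = 19^2
LCM(247, 361) = 13 × 19^2 = 4693.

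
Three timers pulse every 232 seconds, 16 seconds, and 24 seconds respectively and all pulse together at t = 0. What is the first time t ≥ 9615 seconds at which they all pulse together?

Joint pulses occur at multiples of LCM(232, 16, 24).
232 = 2^3 × 29
16 = 2^4
24 = 2^3 × 3
LCM(232, 16, 24) = 2^4 × 3 × 29 = 1392.
Smallest multiple of 1392 that is ≥ 9615: ⌈9615/1392⌉ × 1392 = 7 × 1392 = 9744.

9744 seconds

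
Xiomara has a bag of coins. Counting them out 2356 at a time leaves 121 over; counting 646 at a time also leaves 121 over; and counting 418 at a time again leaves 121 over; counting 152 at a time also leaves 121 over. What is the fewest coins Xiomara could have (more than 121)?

N − 121 must be a common multiple of 2356, 646, 418, and 152.
2356 = 2^2 × 19 × 31
646 = 2 × 17 × 19
418 = 2 × 11 × 19
152 = 2^3 × 19
LCM(2356, 646, 418, 152) = 2^3 × 11 × 17 × 19 × 31 = 881144.
Smallest N > 121 is LCM + 121 = 881144 + 121 = 881265.

881265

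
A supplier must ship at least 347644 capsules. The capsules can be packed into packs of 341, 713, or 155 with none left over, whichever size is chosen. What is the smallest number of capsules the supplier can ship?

The number of capsules must be a common multiple of 341, 713, and 155, so a multiple of their LCM.
341 = 11 × 31
713 = 23 × 31
155 = 5 × 31
LCM(341, 713, 155) = 5 × 11 × 23 × 31 = 39215.
Smallest multiple of 39215 that is ≥ 347644: ⌈347644/39215⌉ × 39215 = 9 × 39215 = 352935.

352935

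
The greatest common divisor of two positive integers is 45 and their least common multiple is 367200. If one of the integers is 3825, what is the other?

For two integers, gcd × lcm = product, so the other is (45 × 367200) / 3825 = 16524000 / 3825 = 4320.

4320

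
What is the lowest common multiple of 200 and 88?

2200

200 = 2^3 × 5^2
88 = 2^3 × 11
LCM(200, 88) = 2^3 × 5^2 × 11 = 2200.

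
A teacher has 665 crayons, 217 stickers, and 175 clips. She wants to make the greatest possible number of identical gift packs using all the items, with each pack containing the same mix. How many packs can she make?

The pack count must divide each quantity, so the greatest is gcd(665, 217, 175).
665 = 5 × 7 × 19
217 = 7 × 31
175 = 5^2 × 7
gcd(665, 217, 175) = 7.

7 packs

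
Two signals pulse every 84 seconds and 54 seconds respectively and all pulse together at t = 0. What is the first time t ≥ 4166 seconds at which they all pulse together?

4536 seconds

Joint pulses occur at multiples of LCM(84, 54).
84 = 2^2 × 3 × 7
54 = 2 × 3^3
LCM(84, 54) = 2^2 × 3^3 × 7 = 756.
Smallest multiple of 756 that is ≥ 4166: ⌈4166/756⌉ × 756 = 6 × 756 = 4536.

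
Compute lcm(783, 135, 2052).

297540

783 = 3^3 × 29
135 = 3^3 × 5
2052 = 2^2 × 3^3 × 19
LCM(783, 135, 2052) = 2^2 × 3^3 × 5 × 19 × 29 = 297540.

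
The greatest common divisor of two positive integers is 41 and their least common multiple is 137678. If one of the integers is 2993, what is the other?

For two integers, gcd × lcm = product, so the other is (41 × 137678) / 2993 = 5644798 / 2993 = 1886.

1886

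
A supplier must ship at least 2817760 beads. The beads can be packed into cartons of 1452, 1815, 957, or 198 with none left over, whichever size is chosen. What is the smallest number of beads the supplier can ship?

3158100

The number of beads must be a common multiple of 1452, 1815, 957, and 198, so a multiple of their LCM.
1452 = 2^2 × 3 × 11^2
1815 = 3 × 5 × 11^2
957 = 3 × 11 × 29
198 = 2 × 3^2 × 11
LCM(1452, 1815, 957, 198) = 2^2 × 3^2 × 5 × 11^2 × 29 = 631620.
Smallest multiple of 631620 that is ≥ 2817760: ⌈2817760/631620⌉ × 631620 = 5 × 631620 = 3158100.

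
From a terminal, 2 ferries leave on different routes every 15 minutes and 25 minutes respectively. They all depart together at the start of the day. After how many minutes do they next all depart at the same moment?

75 minutes

They coincide at every common multiple of the periods; the first is the LCM.
15 = 3 × 5
25 = 5^2
LCM(15, 25) = 3 × 5^2 = 75.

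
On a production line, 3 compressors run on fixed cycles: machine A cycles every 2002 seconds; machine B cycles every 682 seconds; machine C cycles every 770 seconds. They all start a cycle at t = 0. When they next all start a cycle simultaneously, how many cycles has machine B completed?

They are all back at their starting positions together after one LCM of the periods.
2002 = 2 × 7 × 11 × 13
682 = 2 × 11 × 31
770 = 2 × 5 × 7 × 11
LCM(2002, 682, 770) = 2 × 5 × 7 × 11 × 13 × 31 = 310310.
Cycles for period 682: 310310 / 682 = 455.

455 cycles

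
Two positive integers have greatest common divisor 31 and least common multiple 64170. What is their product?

1989270

For any two positive integers, gcd × lcm = product = 31 × 64170 = 1989270.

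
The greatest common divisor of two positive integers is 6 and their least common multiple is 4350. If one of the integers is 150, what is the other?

174

For two integers, gcd × lcm = product, so the other is (6 × 4350) / 150 = 26100 / 150 = 174.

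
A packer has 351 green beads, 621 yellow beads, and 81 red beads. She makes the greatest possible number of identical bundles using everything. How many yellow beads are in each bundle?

23

Number of bundles = gcd(351, 621, 81).
351 = 3^3 × 13
621 = 3^3 × 23
81 = 3^4
gcd(351, 621, 81) = 3^3 = 27.
yellow beads per bundle = 621 / 27 = 23.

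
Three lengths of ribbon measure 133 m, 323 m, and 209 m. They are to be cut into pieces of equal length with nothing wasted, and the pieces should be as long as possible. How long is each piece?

The greatest length dividing all of 133, 323, and 209 is their gcd.
133 = 7 × 19
323 = 17 × 19
209 = 11 × 19
gcd(133, 323, 209) = 19.

19 m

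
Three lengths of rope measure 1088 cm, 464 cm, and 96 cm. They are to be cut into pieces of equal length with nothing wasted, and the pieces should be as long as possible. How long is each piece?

16 cm

The greatest length dividing all of 1088, 464, and 96 is their gcd.
1088 = 2^6 × 17
464 = 2^4 × 29
96 = 2^5 × 3
gcd(1088, 464, 96) = 2^4 = 16.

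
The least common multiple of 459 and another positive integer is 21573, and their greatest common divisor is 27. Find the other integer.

1269

gcd × lcm = product of the two integers, so the other integer is (27 × 21573) / 459 = 1269.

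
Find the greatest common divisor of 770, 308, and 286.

770 = 2 × 5 × 7 × 11
308 = 2^2 × 7 × 11
286 = 2 × 11 × 13
gcd(770, 308, 286) = 2 × 11 = 22.

22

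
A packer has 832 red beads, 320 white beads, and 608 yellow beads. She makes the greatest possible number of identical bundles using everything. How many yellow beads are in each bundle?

Number of bundles = gcd(832, 320, 608).
832 = 2^6 × 13
320 = 2^6 × 5
608 = 2^5 × 19
gcd(832, 320, 608) = 2^5 = 32.
yellow beads per bundle = 608 / 32 = 19.

19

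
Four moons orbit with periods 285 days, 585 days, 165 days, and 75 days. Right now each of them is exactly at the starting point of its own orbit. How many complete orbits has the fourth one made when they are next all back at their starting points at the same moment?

The first common completion time is the LCM of the periods.
285 = 3 × 5 × 19
585 = 3^2 × 5 × 13
165 = 3 × 5 × 11
75 = 3 × 5^2
LCM(285, 585, 165, 75) = 3^2 × 5^2 × 11 × 13 × 19 = 611325.
Orbits for period 75: 611325 / 75 = 8151.

8151 orbits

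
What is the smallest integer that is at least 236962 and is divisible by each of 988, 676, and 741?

The integer must be a common multiple of 988, 676, and 741, so a multiple of their LCM.
988 = 2^2 × 13 × 19
676 = 2^2 × 13^2
741 = 3 × 13 × 19
LCM(988, 676, 741) = 2^2 × 3 × 13^2 × 19 = 38532.
Smallest multiple of 38532 that is ≥ 236962: ⌈236962/38532⌉ × 38532 = 7 × 38532 = 269724.

269724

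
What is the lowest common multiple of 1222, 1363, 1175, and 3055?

1222 = 2 × 13 × 47
1363 = 29 × 47
1175 = 5^2 × 47
3055 = 5 × 13 × 47
LCM(1222, 1363, 1175, 3055) = 2 × 5^2 × 13 × 29 × 47 = 885950.

885950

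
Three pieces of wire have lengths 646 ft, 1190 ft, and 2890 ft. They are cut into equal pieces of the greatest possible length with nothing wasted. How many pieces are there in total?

139

Piece length = gcd(646, 1190, 2890).
646 = 2 × 17 × 19
1190 = 2 × 5 × 7 × 17
2890 = 2 × 5 × 17^2
gcd(646, 1190, 2890) = 2 × 17 = 34.
Total pieces = 646/34 + 1190/34 + 2890/34 = 19 + 35 + 85 = 139.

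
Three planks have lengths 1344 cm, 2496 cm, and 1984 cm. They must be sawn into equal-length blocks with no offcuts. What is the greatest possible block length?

The block length must divide every plank, so the greatest is gcd(1344, 2496, 1984).
1344 = 2^6 × 3 × 7
2496 = 2^6 × 3 × 13
1984 = 2^6 × 31
gcd(1344, 2496, 1984) = 2^6 = 64.

64 cm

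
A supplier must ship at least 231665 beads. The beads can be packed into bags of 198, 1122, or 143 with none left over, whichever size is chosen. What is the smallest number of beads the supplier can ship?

262548

The number of beads must be a common multiple of 198, 1122, and 143, so a multiple of their LCM.
198 = 2 × 3^2 × 11
1122 = 2 × 3 × 11 × 17
143 = 11 × 13
LCM(198, 1122, 143) = 2 × 3^2 × 11 × 13 × 17 = 43758.
Smallest multiple of 43758 that is ≥ 231665: ⌈231665/43758⌉ × 43758 = 6 × 43758 = 262548.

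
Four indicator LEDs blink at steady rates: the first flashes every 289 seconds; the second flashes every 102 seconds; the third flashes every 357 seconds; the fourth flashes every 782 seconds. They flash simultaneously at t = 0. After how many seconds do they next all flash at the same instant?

279174 seconds

The first simultaneous occurrence is after LCM of the individual periods.
289 = 17^2
102 = 2 × 3 × 17
357 = 3 × 7 × 17
782 = 2 × 17 × 23
LCM(289, 102, 357, 782) = 2 × 3 × 7 × 17^2 × 23 = 279174.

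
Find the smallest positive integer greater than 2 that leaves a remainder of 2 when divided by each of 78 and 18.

N − 2 must be a common multiple of 78 and 18.
78 = 2 × 3 × 13
18 = 2 × 3^2
LCM(78, 18) = 2 × 3^2 × 13 = 234.
Smallest N > 2 is LCM + 2 = 234 + 2 = 236.

236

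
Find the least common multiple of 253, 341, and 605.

253 = 11 × 23
341 = 11 × 31
605 = 5 × 11^2
LCM(253, 341, 605) = 5 × 11^2 × 23 × 31 = 431365.

431365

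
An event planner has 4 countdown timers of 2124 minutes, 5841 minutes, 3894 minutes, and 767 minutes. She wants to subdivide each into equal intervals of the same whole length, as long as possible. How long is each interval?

The interval must divide each timer length; the longest such is the gcd.
2124 = 2^2 × 3^2 × 59
5841 = 3^2 × 11 × 59
3894 = 2 × 3 × 11 × 59
767 = 13 × 59
gcd(2124, 5841, 3894, 767) = 59.

59 minutes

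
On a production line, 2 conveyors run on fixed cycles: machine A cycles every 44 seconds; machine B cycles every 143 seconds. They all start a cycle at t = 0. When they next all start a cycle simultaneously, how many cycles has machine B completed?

4 cycles

The first common completion time is the LCM of the periods.
44 = 2^2 × 11
143 = 11 × 13
LCM(44, 143) = 2^2 × 11 × 13 = 572.
Cycles for period 143: 572 / 143 = 4.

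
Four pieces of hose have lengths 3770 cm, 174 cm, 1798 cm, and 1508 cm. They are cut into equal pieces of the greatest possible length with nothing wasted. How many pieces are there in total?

Piece length = gcd(3770, 174, 1798, 1508).
3770 = 2 × 5 × 13 × 29
174 = 2 × 3 × 29
1798 = 2 × 29 × 31
1508 = 2^2 × 13 × 29
gcd(3770, 174, 1798, 1508) = 2 × 29 = 58.
Total pieces = 3770/58 + 174/58 + 1798/58 + 1508/58 = 65 + 3 + 31 + 26 = 125.

125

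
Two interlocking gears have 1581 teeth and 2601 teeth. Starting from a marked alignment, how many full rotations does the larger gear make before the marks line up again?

31 rotations

The first common completion time is the LCM of the periods.
1581 = 3 × 17 × 31
2601 = 3^2 × 17^2
LCM(1581, 2601) = 3^2 × 17^2 × 31 = 80631.
Rotations for period 2601: 80631 / 2601 = 31.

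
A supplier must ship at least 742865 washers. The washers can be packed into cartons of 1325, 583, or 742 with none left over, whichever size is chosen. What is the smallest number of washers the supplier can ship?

816200

The number of washers must be a common multiple of 1325, 583, and 742, so a multiple of their LCM.
1325 = 5^2 × 53
583 = 11 × 53
742 = 2 × 7 × 53
LCM(1325, 583, 742) = 2 × 5^2 × 7 × 11 × 53 = 204050.
Smallest multiple of 204050 that is ≥ 742865: ⌈742865/204050⌉ × 204050 = 4 × 204050 = 816200.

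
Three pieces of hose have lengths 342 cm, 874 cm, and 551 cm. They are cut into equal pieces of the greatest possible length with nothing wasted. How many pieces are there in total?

Piece length = gcd(342, 874, 551).
342 = 2 × 3^2 × 19
874 = 2 × 19 × 23
551 = 19 × 29
gcd(342, 874, 551) = 19.
Total pieces = 342/19 + 874/19 + 551/19 = 18 + 46 + 29 = 93.

93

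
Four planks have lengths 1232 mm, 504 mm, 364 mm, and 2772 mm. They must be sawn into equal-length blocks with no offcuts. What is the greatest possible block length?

28 mm

This is the greatest common divisor of 1232, 504, 364, and 2772.
1232 = 2^4 × 7 × 11
504 = 2^3 × 3^2 × 7
364 = 2^2 × 7 × 13
2772 = 2^2 × 3^2 × 7 × 11
gcd(1232, 504, 364, 2772) = 2^2 × 7 = 28.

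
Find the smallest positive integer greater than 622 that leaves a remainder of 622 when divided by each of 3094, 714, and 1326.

9904

N − 622 must be a common multiple of 3094, 714, and 1326.
3094 = 2 × 7 × 13 × 17
714 = 2 × 3 × 7 × 17
1326 = 2 × 3 × 13 × 17
LCM(3094, 714, 1326) = 2 × 3 × 7 × 13 × 17 = 9282.
Smallest N > 622 is LCM + 622 = 9282 + 622 = 9904.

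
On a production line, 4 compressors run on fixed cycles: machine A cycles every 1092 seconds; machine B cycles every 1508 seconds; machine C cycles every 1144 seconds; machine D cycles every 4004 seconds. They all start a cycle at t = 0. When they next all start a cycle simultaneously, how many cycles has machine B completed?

462 cycles

All finish a whole number of cycles simultaneously at t = LCM of the periods.
1092 = 2^2 × 3 × 7 × 13
1508 = 2^2 × 13 × 29
1144 = 2^3 × 11 × 13
4004 = 2^2 × 7 × 11 × 13
LCM(1092, 1508, 1144, 4004) = 2^3 × 3 × 7 × 11 × 13 × 29 = 696696.
Cycles for period 1508: 696696 / 1508 = 462.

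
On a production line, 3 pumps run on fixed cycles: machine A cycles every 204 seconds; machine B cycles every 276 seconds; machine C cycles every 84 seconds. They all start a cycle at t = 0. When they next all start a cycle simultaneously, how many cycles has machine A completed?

The first common completion time is the LCM of the periods.
204 = 2^2 × 3 × 17
276 = 2^2 × 3 × 23
84 = 2^2 × 3 × 7
LCM(204, 276, 84) = 2^2 × 3 × 7 × 17 × 23 = 32844.
Cycles for period 204: 32844 / 204 = 161.

161 cycles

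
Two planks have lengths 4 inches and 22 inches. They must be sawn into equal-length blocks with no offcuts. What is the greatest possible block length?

The block length must divide every plank, so the greatest is gcd(4, 22).
4 = 2^2
22 = 2 × 11
gcd(4, 22) = 2.

2 inches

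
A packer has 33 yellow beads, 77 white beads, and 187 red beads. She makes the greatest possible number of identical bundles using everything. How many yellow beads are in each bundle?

3

Number of bundles = gcd(33, 77, 187).
33 = 3 × 11
77 = 7 × 11
187 = 11 × 17
gcd(33, 77, 187) = 11.
yellow beads per bundle = 33 / 11 = 3.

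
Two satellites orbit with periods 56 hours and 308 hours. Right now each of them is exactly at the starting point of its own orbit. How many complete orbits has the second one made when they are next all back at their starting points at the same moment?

They are all back at their starting positions together after one LCM of the periods.
56 = 2^3 × 7
308 = 2^2 × 7 × 11
LCM(56, 308) = 2^3 × 7 × 11 = 616.
Orbits for period 308: 616 / 308 = 2.

2 orbits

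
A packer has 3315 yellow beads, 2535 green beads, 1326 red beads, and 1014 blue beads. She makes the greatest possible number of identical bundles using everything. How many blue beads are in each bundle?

Number of bundles = gcd(3315, 2535, 1326, 1014).
3315 = 3 × 5 × 13 × 17
2535 = 3 × 5 × 13^2
1326 = 2 × 3 × 13 × 17
1014 = 2 × 3 × 13^2
gcd(3315, 2535, 1326, 1014) = 3 × 13 = 39.
blue beads per bundle = 1014 / 39 = 26.

26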